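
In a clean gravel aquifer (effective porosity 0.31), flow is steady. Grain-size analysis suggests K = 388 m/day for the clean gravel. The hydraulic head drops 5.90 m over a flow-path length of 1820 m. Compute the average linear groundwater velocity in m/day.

4.06

Hydraulic gradient i = Δh / L = 5.90 / 1820 = 0.003242.
Darcy flux q = K · i = 388.0 × 0.003242 = 1.258 m/day.
Seepage velocity v = q / n_e = 1.258 / 0.31 = 4.057 m/day.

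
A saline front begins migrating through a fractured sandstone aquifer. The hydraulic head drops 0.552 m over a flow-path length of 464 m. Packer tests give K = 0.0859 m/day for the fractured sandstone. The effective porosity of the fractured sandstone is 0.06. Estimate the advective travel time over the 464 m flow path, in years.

Hydraulic gradient i = Δh / L = 0.552 / 464 = 0.001190.
Darcy flux q = K · i = 0.08590 × 0.001190 = 0.0001022 m/day.
Seepage velocity v = q / n_e = 0.0001022 / 0.06 = 0.001703 m/day.
Travel time t = L / v = 464 / 0.001703 = 2.724e+05 days = 745.9 years.

746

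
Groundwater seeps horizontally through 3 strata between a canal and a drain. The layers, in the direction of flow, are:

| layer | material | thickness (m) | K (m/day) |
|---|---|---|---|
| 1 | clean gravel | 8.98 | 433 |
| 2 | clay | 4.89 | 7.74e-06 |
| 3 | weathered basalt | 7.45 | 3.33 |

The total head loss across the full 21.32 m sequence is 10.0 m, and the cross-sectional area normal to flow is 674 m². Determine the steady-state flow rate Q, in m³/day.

Flow is perpendicular to layering, so the layers act in series and the equivalent K is the thickness-weighted harmonic mean.
Total thickness L = 8.98 + 4.89 + 7.45 = 21.32 m.
Σ(b_i/K_i) = 8.98/433 + 4.89/7.74e-06 + 7.45/3.33 = 6.318e+05 d.
K_eq = L / Σ(b_i/K_i) = 21.32 / 6.318e+05 = 3.375e-05 m/day.
Q = K_eq · A · (Δh/L) = 3.375e-05 × 674 × (10.0/21.32) = 0.01067 m³/day.

0.0107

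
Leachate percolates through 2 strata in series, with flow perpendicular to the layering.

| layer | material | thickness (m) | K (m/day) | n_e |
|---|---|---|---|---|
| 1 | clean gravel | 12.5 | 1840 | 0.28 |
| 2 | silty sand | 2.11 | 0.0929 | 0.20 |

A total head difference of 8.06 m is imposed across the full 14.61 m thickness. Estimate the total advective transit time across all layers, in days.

With flow normal to the layers, continuity requires the same specific discharge q through every layer.
Σ(b_i/K_i) = 12.5/1840 + 2.11/0.0929 = 22.72 d.
q = Δh / Σ(b_i/K_i) = 8.06 / 22.72 = 0.3548 m/day.
In each layer the seepage velocity is v_i = q/n_i, so the layer transit time is t_i = b_i·n_i / q:
  layer 1 (clean gravel): t_1 = 12.5 × 0.28 / 0.3548 = 9.866 d
  layer 2 (silty sand): t_2 = 2.11 × 0.20 / 0.3548 = 1.190 d
Total t = Σ t_i = 11.06 days.

11.1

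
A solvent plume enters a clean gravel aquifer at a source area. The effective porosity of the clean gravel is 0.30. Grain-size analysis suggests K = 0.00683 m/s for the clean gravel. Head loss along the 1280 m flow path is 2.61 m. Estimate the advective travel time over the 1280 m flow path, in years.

0.874

Convert K: 0.00683 m/s × 86400 = 590.1 m/day.
Hydraulic gradient i = Δh / L = 2.61 / 1280 = 0.002039.
Darcy flux q = K · i = 590.1 × 0.002039 = 1.203 m/day.
Seepage velocity v = q / n_e = 1.203 / 0.30 = 4.011 m/day.
Travel time t = L / v = 1280 / 4.011 = 319.1 days = 0.8737 years.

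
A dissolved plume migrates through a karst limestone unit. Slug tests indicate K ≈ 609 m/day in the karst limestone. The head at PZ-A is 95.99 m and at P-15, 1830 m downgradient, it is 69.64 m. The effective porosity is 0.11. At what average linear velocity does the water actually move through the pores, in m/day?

Hydraulic gradient i = (95.99 − 69.64) / 1830 = 26.35 / 1830 = 0.01440.
Darcy flux q = K · i = 609.0 × 0.01440 = 8.769 m/day.
Seepage velocity v = q / n_e = 8.769 / 0.11 = 79.72 m/day.

79.7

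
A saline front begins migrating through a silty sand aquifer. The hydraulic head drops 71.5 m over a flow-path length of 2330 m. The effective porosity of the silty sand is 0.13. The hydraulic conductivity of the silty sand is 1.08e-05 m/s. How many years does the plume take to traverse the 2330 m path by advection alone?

Convert K: 1.08e-05 m/s × 86400 = 0.9331 m/day.
Hydraulic gradient i = Δh / L = 71.5 / 2330 = 0.03069.
Darcy flux q = K · i = 0.9331 × 0.03069 = 0.02863 m/day.
Seepage velocity v = q / n_e = 0.02863 / 0.13 = 0.2203 m/day.
Travel time t = L / v = 2330 / 0.2203 = 10578 days = 28.96 years.

29.0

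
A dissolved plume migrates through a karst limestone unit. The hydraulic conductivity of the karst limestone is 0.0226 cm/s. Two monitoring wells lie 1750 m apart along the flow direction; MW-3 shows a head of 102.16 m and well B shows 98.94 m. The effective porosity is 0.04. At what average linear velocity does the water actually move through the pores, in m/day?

0.898

Convert K: 0.0226 cm/s × 864 = 19.53 m/day.
Hydraulic gradient i = (102.16 − 98.94) / 1750 = 3.22 / 1750 = 0.001840.
Darcy flux q = K · i = 19.53 × 0.001840 = 0.03593 m/day.
Seepage velocity v = q / n_e = 0.03593 / 0.04 = 0.8982 m/day.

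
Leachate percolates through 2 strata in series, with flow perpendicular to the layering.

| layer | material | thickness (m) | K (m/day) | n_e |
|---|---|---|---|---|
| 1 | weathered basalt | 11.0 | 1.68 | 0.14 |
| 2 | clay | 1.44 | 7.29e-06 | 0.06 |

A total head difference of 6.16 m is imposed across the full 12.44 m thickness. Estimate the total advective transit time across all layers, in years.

143

With flow normal to the layers, continuity requires the same specific discharge q through every layer.
Σ(b_i/K_i) = 11.0/1.68 + 1.44/7.29e-06 = 1.975e+05 d.
q = Δh / Σ(b_i/K_i) = 6.16 / 1.975e+05 = 3.118e-05 m/day.
In each layer the seepage velocity is v_i = q/n_i, so the layer transit time is t_i = b_i·n_i / q:
  layer 1 (weathered basalt): t_1 = 11.0 × 0.14 / 3.118e-05 = 49384 d
  layer 2 (clay): t_2 = 1.44 × 0.06 / 3.118e-05 = 2771 d
Total t = Σ t_i = 52155 days = 142.8 years.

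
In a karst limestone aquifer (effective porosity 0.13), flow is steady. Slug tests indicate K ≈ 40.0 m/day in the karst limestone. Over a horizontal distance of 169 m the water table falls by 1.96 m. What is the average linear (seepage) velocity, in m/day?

Hydraulic gradient i = Δh / L = 1.96 / 169 = 0.01160.
Darcy flux q = K · i = 40.00 × 0.01160 = 0.4639 m/day.
Seepage velocity v = q / n_e = 0.4639 / 0.13 = 3.569 m/day.

3.57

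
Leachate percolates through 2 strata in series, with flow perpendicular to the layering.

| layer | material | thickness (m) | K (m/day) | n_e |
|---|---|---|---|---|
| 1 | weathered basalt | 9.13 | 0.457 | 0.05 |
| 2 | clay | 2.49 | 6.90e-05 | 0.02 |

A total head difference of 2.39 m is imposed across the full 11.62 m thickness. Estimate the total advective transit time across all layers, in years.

With flow normal to the layers, continuity requires the same specific discharge q through every layer.
Σ(b_i/K_i) = 9.13/0.457 + 2.49/6.90e-05 = 36107 d.
q = Δh / Σ(b_i/K_i) = 2.39 / 36107 = 6.619e-05 m/day.
In each layer the seepage velocity is v_i = q/n_i, so the layer transit time is t_i = b_i·n_i / q:
  layer 1 (weathered basalt): t_1 = 9.13 × 0.05 / 6.619e-05 = 6897 d
  layer 2 (clay): t_2 = 2.49 × 0.02 / 6.619e-05 = 752.4 d
Total t = Σ t_i = 7649 days = 20.94 years.

20.9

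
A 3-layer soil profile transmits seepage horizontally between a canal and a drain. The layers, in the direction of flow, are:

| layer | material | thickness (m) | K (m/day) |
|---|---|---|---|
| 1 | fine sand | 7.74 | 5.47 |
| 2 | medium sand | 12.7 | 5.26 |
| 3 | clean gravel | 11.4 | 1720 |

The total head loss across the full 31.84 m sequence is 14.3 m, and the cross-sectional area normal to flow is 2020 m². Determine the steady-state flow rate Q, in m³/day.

Flow is perpendicular to layering, so the layers act in series and the equivalent K is the thickness-weighted harmonic mean.
Total thickness L = 7.74 + 12.7 + 11.4 = 31.84 m.
Σ(b_i/K_i) = 7.74/5.47 + 12.7/5.26 + 11.4/1720 = 3.836 d.
K_eq = L / Σ(b_i/K_i) = 31.84 / 3.836 = 8.300 m/day.
Q = K_eq · A · (Δh/L) = 8.300 × 2020 × (14.3/31.84) = 7530 m³/day.

7530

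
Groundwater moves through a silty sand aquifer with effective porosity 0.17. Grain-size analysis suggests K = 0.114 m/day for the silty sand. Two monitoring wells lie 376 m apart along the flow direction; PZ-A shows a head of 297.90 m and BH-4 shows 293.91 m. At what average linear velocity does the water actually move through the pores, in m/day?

Hydraulic gradient i = (297.90 − 293.91) / 376 = 3.99 / 376 = 0.01061.
Darcy flux q = K · i = 0.1140 × 0.01061 = 0.001210 m/day.
Seepage velocity v = q / n_e = 0.001210 / 0.17 = 0.007116 m/day.

0.00712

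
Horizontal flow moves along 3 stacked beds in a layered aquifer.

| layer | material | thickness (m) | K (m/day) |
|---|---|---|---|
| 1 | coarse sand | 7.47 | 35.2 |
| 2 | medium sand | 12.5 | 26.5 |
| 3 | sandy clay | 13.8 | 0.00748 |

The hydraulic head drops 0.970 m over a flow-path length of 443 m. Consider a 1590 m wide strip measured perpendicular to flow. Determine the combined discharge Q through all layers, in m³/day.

Flow is parallel to layering, so each bed carries its own Darcy discharge and the transmissivities add.
Σ(K_i·b_i) = 35.2×7.47 + 26.5×12.5 + 0.00748×13.8 = 594.3 m²/day.
Hydraulic gradient i = Δh / L = 0.970 / 443 = 0.002190.
Q = Σ(K_i·b_i) · W · i = 594.3 × 1590 × 0.002190 = 2069 m³/day.

2070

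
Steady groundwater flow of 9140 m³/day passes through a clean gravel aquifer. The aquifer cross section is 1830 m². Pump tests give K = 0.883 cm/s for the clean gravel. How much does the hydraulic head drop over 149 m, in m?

0.975

Convert K: 0.883 cm/s × 864 = 762.9 m/day.
From Q = K·A·i, i = Q / (K·A) = 9140 / (762.9 × 1830) = 0.006547.
Head loss Δh = i · L = 0.006547 × 149 = 0.9755 m.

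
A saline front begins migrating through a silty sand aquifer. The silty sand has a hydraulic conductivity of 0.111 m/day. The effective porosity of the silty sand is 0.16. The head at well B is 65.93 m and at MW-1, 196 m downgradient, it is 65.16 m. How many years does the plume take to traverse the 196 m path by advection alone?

Hydraulic gradient i = (65.93 − 65.16) / 196 = 0.77 / 196 = 0.003929.
Darcy flux q = K · i = 0.1110 × 0.003929 = 0.0004361 m/day.
Seepage velocity v = q / n_e = 0.0004361 / 0.16 = 0.002725 m/day.
Travel time t = L / v = 196 / 0.002725 = 71915 days = 196.9 years.

197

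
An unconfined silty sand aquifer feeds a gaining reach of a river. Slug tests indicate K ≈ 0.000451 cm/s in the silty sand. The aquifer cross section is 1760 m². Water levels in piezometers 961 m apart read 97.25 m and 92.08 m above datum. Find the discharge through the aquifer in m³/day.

3.69

Convert K: 0.000451 cm/s × 864 = 0.3897 m/day.
Hydraulic gradient i = (97.25 − 92.08) / 961 = 5.17 / 961 = 0.005380.
Darcy's law: Q = K · A · i = 0.3897 × 1760 × 0.005380 = 3.690 m³/day.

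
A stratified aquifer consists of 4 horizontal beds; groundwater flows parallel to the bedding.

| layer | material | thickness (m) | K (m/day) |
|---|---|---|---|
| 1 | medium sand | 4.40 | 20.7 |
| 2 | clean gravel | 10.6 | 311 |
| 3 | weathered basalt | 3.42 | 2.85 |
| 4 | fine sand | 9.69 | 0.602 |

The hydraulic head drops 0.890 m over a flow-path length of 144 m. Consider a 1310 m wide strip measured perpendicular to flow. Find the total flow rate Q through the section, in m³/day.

Flow is parallel to layering, so each bed carries its own Darcy discharge and the transmissivities add.
Σ(K_i·b_i) = 20.7×4.40 + 311×10.6 + 2.85×3.42 + 0.602×9.69 = 3403 m²/day.
Hydraulic gradient i = Δh / L = 0.890 / 144 = 0.006181.
Q = Σ(K_i·b_i) · W · i = 3403 × 1310 × 0.006181 = 27555 m³/day.

27600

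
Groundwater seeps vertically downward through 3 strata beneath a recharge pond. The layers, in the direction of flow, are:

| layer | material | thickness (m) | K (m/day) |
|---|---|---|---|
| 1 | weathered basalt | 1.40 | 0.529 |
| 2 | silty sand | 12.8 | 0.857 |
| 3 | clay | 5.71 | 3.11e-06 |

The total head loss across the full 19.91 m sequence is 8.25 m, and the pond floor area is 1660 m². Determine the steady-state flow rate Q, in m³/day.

0.00746

Flow is perpendicular to layering, so the layers act in series and the equivalent K is the thickness-weighted harmonic mean.
Total thickness L = 1.40 + 12.8 + 5.71 = 19.91 m.
Σ(b_i/K_i) = 1.40/0.529 + 12.8/0.857 + 5.71/3.11e-06 = 1.836e+06 d.
K_eq = L / Σ(b_i/K_i) = 19.91 / 1.836e+06 = 1.084e-05 m/day.
Q = K_eq · A · (Δh/L) = 1.084e-05 × 1660 × (8.25/19.91) = 0.007459 m³/day.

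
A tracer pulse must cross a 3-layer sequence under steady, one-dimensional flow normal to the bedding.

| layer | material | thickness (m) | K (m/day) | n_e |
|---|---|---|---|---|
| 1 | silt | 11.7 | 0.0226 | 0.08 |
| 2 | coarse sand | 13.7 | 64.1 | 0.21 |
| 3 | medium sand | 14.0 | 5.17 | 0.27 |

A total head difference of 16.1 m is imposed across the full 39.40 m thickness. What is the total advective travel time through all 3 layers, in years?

With flow normal to the layers, continuity requires the same specific discharge q through every layer.
Σ(b_i/K_i) = 11.7/0.0226 + 13.7/64.1 + 14.0/5.17 = 520.6 d.
q = Δh / Σ(b_i/K_i) = 16.1 / 520.6 = 0.03092 m/day.
In each layer the seepage velocity is v_i = q/n_i, so the layer transit time is t_i = b_i·n_i / q:
  layer 1 (silt): t_1 = 11.7 × 0.08 / 0.03092 = 30.27 d
  layer 2 (coarse sand): t_2 = 13.7 × 0.21 / 0.03092 = 93.03 d
  layer 3 (medium sand): t_3 = 14.0 × 0.27 / 0.03092 = 122.2 d
Total t = Σ t_i = 245.5 days = 0.6722 years.

0.672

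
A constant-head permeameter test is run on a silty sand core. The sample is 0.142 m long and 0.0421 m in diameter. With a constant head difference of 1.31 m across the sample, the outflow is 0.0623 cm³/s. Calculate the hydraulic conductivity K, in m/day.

0.419

Cross-sectional area A = π·(d/2)² = π × (0.0421/2)² = 0.001392 m².
Convert discharge: 0.0623 cm³/s = 6.230e-08 m³/s.
Darcy's law rearranged: K = Q·L / (A·Δh) = 6.230e-08 × 0.142 / (0.001392 × 1.31) = 4.851e-06 m/s = 0.4191 m/day.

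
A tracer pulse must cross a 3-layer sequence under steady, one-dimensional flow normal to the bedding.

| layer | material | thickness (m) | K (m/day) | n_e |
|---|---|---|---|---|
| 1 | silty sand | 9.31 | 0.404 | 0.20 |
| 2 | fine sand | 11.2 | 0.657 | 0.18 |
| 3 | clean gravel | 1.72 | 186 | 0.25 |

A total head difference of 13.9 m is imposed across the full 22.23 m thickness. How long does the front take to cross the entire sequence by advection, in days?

12.4

With flow normal to the layers, continuity requires the same specific discharge q through every layer.
Σ(b_i/K_i) = 9.31/0.404 + 11.2/0.657 + 1.72/186 = 40.10 d.
q = Δh / Σ(b_i/K_i) = 13.9 / 40.10 = 0.3466 m/day.
In each layer the seepage velocity is v_i = q/n_i, so the layer transit time is t_i = b_i·n_i / q:
  layer 1 (silty sand): t_1 = 9.31 × 0.20 / 0.3466 = 5.372 d
  layer 2 (fine sand): t_2 = 11.2 × 0.18 / 0.3466 = 5.816 d
  layer 3 (clean gravel): t_3 = 1.72 × 0.25 / 0.3466 = 1.241 d
Total t = Σ t_i = 12.43 days.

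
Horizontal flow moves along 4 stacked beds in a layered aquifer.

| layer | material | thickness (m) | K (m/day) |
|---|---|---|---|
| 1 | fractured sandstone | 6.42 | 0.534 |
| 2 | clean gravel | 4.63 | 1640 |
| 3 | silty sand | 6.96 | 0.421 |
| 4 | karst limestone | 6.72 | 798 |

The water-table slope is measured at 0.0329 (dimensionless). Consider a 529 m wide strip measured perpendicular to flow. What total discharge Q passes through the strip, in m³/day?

226000

Flow is parallel to layering, so each bed carries its own Darcy discharge and the transmissivities add.
Σ(K_i·b_i) = 0.534×6.42 + 1640×4.63 + 0.421×6.96 + 798×6.72 = 12962 m²/day.
Hydraulic gradient i = 0.0329.
Q = Σ(K_i·b_i) · W · i = 12962 × 529 × 0.03290 = 2.256e+05 m³/day.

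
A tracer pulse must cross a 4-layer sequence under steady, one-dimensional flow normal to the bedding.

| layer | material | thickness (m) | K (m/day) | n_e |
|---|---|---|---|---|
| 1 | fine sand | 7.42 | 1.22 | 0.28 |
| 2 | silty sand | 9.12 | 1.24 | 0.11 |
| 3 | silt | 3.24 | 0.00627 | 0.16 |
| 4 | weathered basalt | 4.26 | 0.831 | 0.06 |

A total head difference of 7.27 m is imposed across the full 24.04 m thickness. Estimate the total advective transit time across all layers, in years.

0.777

With flow normal to the layers, continuity requires the same specific discharge q through every layer.
Σ(b_i/K_i) = 7.42/1.22 + 9.12/1.24 + 3.24/0.00627 + 4.26/0.831 = 535.3 d.
q = Δh / Σ(b_i/K_i) = 7.27 / 535.3 = 0.01358 m/day.
In each layer the seepage velocity is v_i = q/n_i, so the layer transit time is t_i = b_i·n_i / q:
  layer 1 (fine sand): t_1 = 7.42 × 0.28 / 0.01358 = 153.0 d
  layer 2 (silty sand): t_2 = 9.12 × 0.11 / 0.01358 = 73.87 d
  layer 3 (silt): t_3 = 3.24 × 0.16 / 0.01358 = 38.17 d
  layer 4 (weathered basalt): t_4 = 4.26 × 0.06 / 0.01358 = 18.82 d
Total t = Σ t_i = 283.8 days = 0.7771 years.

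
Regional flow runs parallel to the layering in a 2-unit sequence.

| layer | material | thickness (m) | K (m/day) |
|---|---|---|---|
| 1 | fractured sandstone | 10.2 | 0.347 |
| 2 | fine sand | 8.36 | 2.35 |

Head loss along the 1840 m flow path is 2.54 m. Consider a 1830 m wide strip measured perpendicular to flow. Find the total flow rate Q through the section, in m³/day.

Flow is parallel to layering, so each bed carries its own Darcy discharge and the transmissivities add.
Σ(K_i·b_i) = 0.347×10.2 + 2.35×8.36 = 23.19 m²/day.
Hydraulic gradient i = Δh / L = 2.54 / 1840 = 0.001380.
Q = Σ(K_i·b_i) · W · i = 23.19 × 1830 × 0.001380 = 58.57 m³/day.

58.6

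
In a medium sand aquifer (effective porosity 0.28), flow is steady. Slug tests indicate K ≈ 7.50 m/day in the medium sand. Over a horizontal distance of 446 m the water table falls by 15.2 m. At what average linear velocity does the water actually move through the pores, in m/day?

0.913

Hydraulic gradient i = Δh / L = 15.2 / 446 = 0.03408.
Darcy flux q = K · i = 7.500 × 0.03408 = 0.2556 m/day.
Seepage velocity v = q / n_e = 0.2556 / 0.28 = 0.9129 m/day.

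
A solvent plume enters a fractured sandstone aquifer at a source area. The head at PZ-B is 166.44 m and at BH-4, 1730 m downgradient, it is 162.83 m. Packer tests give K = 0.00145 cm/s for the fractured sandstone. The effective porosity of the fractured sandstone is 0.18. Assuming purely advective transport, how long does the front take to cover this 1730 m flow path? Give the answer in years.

Convert K: 0.00145 cm/s × 864 = 1.253 m/day.
Hydraulic gradient i = (166.44 − 162.83) / 1730 = 3.61 / 1730 = 0.002087.
Darcy flux q = K · i = 1.253 × 0.002087 = 0.002614 m/day.
Seepage velocity v = q / n_e = 0.002614 / 0.18 = 0.01452 m/day.
Travel time t = L / v = 1730 / 0.01452 = 1.191e+05 days = 326.1 years.

326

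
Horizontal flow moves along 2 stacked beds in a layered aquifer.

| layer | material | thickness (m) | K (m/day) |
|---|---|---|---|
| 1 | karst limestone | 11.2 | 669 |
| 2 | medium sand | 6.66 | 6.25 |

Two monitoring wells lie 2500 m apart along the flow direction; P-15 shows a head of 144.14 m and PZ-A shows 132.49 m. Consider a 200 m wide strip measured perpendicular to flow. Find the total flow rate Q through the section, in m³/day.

7020

Flow is parallel to layering, so each bed carries its own Darcy discharge and the transmissivities add.
Σ(K_i·b_i) = 669×11.2 + 6.25×6.66 = 7534 m²/day.
Hydraulic gradient i = (144.14 − 132.49) / 2500 = 11.65 / 2500 = 0.004660.
Q = Σ(K_i·b_i) · W · i = 7534 × 200 × 0.004660 = 7022 m³/day.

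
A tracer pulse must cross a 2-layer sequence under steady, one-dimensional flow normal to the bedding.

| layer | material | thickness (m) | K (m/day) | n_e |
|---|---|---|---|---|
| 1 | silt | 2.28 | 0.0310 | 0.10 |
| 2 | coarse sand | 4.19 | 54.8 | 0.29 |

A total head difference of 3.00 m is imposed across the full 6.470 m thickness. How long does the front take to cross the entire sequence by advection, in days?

With flow normal to the layers, continuity requires the same specific discharge q through every layer.
Σ(b_i/K_i) = 2.28/0.0310 + 4.19/54.8 = 73.62 d.
q = Δh / Σ(b_i/K_i) = 3.00 / 73.62 = 0.04075 m/day.
In each layer the seepage velocity is v_i = q/n_i, so the layer transit time is t_i = b_i·n_i / q:
  layer 1 (silt): t_1 = 2.28 × 0.10 / 0.04075 = 5.595 d
  layer 2 (coarse sand): t_2 = 4.19 × 0.29 / 0.04075 = 29.82 d
Total t = Σ t_i = 35.42 days.

35.4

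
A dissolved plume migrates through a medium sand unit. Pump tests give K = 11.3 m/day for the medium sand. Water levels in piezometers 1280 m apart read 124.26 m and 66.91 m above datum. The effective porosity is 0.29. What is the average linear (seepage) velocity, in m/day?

Hydraulic gradient i = (124.26 − 66.91) / 1280 = 57.35 / 1280 = 0.04480.
Darcy flux q = K · i = 11.30 × 0.04480 = 0.5063 m/day.
Seepage velocity v = q / n_e = 0.5063 / 0.29 = 1.746 m/day.

1.75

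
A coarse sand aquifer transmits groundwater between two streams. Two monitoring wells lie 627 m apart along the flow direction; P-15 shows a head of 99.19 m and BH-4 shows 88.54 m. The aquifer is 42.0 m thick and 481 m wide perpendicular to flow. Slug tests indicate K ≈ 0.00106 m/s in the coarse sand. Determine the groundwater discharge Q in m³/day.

Convert K: 0.00106 m/s × 86400 = 91.58 m/day.
Cross-sectional area A = 481 × 42.0 = 20202 m².
Hydraulic gradient i = (99.19 − 88.54) / 627 = 10.65 / 627 = 0.01699.
Darcy's law: Q = K · A · i = 91.58 × 20202 × 0.01699 = 31427 m³/day.

31400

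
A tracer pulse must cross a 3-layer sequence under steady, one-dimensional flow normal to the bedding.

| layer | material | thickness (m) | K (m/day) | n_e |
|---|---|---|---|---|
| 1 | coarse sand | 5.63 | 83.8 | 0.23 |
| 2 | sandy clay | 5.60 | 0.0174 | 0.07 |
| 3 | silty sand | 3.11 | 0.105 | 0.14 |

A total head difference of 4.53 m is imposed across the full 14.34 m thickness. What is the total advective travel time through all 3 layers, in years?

With flow normal to the layers, continuity requires the same specific discharge q through every layer.
Σ(b_i/K_i) = 5.63/83.8 + 5.60/0.0174 + 3.11/0.105 = 351.5 d.
q = Δh / Σ(b_i/K_i) = 4.53 / 351.5 = 0.01289 m/day.
In each layer the seepage velocity is v_i = q/n_i, so the layer transit time is t_i = b_i·n_i / q:
  layer 1 (coarse sand): t_1 = 5.63 × 0.23 / 0.01289 = 100.5 d
  layer 2 (sandy clay): t_2 = 5.60 × 0.07 / 0.01289 = 30.42 d
  layer 3 (silty sand): t_3 = 3.11 × 0.14 / 0.01289 = 33.79 d
Total t = Σ t_i = 164.7 days = 0.4509 years.

0.451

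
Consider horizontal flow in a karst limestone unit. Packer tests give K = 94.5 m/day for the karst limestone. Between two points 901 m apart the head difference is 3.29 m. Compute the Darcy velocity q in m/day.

Hydraulic gradient i = Δh / L = 3.29 / 901 = 0.003651.
Specific discharge q = K · i = 94.50 × 0.003651 = 0.3451 m/day.

0.345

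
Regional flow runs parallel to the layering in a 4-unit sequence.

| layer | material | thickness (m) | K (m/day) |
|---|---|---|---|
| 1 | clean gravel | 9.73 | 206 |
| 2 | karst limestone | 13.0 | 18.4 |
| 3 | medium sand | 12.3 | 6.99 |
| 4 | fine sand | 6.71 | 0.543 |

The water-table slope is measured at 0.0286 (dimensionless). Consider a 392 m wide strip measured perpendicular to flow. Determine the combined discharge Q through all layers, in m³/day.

26200

Flow is parallel to layering, so each bed carries its own Darcy discharge and the transmissivities add.
Σ(K_i·b_i) = 206×9.73 + 18.4×13.0 + 6.99×12.3 + 0.543×6.71 = 2333 m²/day.
Hydraulic gradient i = 0.0286.
Q = Σ(K_i·b_i) · W · i = 2333 × 392 × 0.02860 = 26158 m³/day.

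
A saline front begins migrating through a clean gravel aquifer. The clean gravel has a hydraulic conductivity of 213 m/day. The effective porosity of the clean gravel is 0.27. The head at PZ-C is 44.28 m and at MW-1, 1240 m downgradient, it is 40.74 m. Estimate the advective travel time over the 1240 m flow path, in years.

1.51

Hydraulic gradient i = (44.28 − 40.74) / 1240 = 3.54 / 1240 = 0.002855.
Darcy flux q = K · i = 213.0 × 0.002855 = 0.6081 m/day.
Seepage velocity v = q / n_e = 0.6081 / 0.27 = 2.252 m/day.
Travel time t = L / v = 1240 / 2.252 = 550.6 days = 1.507 years.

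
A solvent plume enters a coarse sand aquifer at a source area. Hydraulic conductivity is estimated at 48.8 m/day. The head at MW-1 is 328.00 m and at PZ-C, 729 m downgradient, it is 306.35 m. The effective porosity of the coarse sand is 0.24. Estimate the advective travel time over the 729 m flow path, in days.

121

Hydraulic gradient i = (328.00 − 306.35) / 729 = 21.65 / 729 = 0.02970.
Darcy flux q = K · i = 48.80 × 0.02970 = 1.449 m/day.
Seepage velocity v = q / n_e = 1.449 / 0.24 = 6.039 m/day.
Travel time t = L / v = 729 / 6.039 = 120.7 days.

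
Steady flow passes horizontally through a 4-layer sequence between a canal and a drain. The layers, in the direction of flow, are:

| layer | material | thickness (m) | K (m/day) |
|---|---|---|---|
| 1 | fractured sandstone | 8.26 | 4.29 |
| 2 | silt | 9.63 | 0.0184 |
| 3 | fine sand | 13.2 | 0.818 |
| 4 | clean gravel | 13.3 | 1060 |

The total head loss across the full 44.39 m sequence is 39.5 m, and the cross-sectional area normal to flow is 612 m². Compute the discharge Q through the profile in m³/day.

Flow is perpendicular to layering, so the layers act in series and the equivalent K is the thickness-weighted harmonic mean.
Total thickness L = 8.26 + 9.63 + 13.2 + 13.3 = 44.39 m.
Σ(b_i/K_i) = 8.26/4.29 + 9.63/0.0184 + 13.2/0.818 + 13.3/1060 = 541.4 d.
K_eq = L / Σ(b_i/K_i) = 44.39 / 541.4 = 0.08198 m/day.
Q = K_eq · A · (Δh/L) = 0.08198 × 612 × (39.5/44.39) = 44.65 m³/day.

44.6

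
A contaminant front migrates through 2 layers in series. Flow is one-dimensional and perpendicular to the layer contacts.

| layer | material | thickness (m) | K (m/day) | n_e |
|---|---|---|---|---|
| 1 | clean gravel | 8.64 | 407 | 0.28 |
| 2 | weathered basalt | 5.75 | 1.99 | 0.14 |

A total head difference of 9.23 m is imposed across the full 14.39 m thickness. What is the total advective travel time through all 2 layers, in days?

1.02

With flow normal to the layers, continuity requires the same specific discharge q through every layer.
Σ(b_i/K_i) = 8.64/407 + 5.75/1.99 = 2.911 d.
q = Δh / Σ(b_i/K_i) = 9.23 / 2.911 = 3.171 m/day.
In each layer the seepage velocity is v_i = q/n_i, so the layer transit time is t_i = b_i·n_i / q:
  layer 1 (clean gravel): t_1 = 8.64 × 0.28 / 3.171 = 0.7629 d
  layer 2 (weathered basalt): t_2 = 5.75 × 0.14 / 3.171 = 0.2539 d
Total t = Σ t_i = 1.017 days.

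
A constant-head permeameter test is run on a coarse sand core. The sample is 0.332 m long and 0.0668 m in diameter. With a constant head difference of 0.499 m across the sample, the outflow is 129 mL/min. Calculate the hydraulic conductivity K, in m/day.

Cross-sectional area A = π·(d/2)² = π × (0.0668/2)² = 0.003505 m².
Convert discharge: 129 mL/min = 2.150e-06 m³/s.
Darcy's law rearranged: K = Q·L / (A·Δh) = 2.150e-06 × 0.332 / (0.003505 × 0.499) = 0.0004082 m/s = 35.27 m/day.

35.3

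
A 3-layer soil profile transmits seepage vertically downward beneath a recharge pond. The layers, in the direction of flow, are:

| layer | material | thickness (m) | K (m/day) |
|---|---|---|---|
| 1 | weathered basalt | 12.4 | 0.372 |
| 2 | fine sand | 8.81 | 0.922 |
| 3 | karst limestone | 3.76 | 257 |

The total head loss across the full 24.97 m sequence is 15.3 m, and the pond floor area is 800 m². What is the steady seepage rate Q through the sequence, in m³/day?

Flow is perpendicular to layering, so the layers act in series and the equivalent K is the thickness-weighted harmonic mean.
Total thickness L = 12.4 + 8.81 + 3.76 = 24.97 m.
Σ(b_i/K_i) = 12.4/0.372 + 8.81/0.922 + 3.76/257 = 42.90 d.
K_eq = L / Σ(b_i/K_i) = 24.97 / 42.90 = 0.5820 m/day.
Q = K_eq · A · (Δh/L) = 0.5820 × 800 × (15.3/24.97) = 285.3 m³/day.

285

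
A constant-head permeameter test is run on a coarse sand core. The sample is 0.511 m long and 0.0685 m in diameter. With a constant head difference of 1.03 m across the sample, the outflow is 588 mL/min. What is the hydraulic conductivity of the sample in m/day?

Cross-sectional area A = π·(d/2)² = π × (0.0685/2)² = 0.003685 m².
Convert discharge: 588 mL/min = 9.800e-06 m³/s.
Darcy's law rearranged: K = Q·L / (A·Δh) = 9.800e-06 × 0.511 / (0.003685 × 1.03) = 0.001319 m/s = 114.0 m/day.

114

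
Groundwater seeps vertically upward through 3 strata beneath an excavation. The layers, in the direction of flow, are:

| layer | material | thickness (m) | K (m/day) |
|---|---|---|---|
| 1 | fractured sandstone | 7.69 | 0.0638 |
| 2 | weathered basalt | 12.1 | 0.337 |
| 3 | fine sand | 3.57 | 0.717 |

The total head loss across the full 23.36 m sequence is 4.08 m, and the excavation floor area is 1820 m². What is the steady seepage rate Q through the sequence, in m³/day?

Flow is perpendicular to layering, so the layers act in series and the equivalent K is the thickness-weighted harmonic mean.
Total thickness L = 7.69 + 12.1 + 3.57 = 23.36 m.
Σ(b_i/K_i) = 7.69/0.0638 + 12.1/0.337 + 3.57/0.717 = 161.4 d.
K_eq = L / Σ(b_i/K_i) = 23.36 / 161.4 = 0.1447 m/day.
Q = K_eq · A · (Δh/L) = 0.1447 × 1820 × (4.08/23.36) = 46.00 m³/day.

46.0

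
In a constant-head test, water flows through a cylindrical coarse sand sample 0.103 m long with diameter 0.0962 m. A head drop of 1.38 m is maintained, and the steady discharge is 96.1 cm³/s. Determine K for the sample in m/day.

85.3

Cross-sectional area A = π·(d/2)² = π × (0.0962/2)² = 0.007268 m².
Convert discharge: 96.1 cm³/s = 9.610e-05 m³/s.
Darcy's law rearranged: K = Q·L / (A·Δh) = 9.610e-05 × 0.103 / (0.007268 × 1.38) = 0.0009868 m/s = 85.26 m/day.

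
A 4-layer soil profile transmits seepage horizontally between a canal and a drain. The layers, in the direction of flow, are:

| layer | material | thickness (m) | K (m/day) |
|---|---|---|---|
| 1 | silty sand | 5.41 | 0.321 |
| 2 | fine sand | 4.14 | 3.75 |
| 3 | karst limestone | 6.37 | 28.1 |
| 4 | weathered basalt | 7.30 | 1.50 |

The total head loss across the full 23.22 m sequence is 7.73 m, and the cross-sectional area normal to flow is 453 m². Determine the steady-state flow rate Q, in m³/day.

Flow is perpendicular to layering, so the layers act in series and the equivalent K is the thickness-weighted harmonic mean.
Total thickness L = 5.41 + 4.14 + 6.37 + 7.30 = 23.22 m.
Σ(b_i/K_i) = 5.41/0.321 + 4.14/3.75 + 6.37/28.1 + 7.30/1.50 = 23.05 d.
K_eq = L / Σ(b_i/K_i) = 23.22 / 23.05 = 1.007 m/day.
Q = K_eq · A · (Δh/L) = 1.007 × 453 × (7.73/23.22) = 151.9 m³/day.

152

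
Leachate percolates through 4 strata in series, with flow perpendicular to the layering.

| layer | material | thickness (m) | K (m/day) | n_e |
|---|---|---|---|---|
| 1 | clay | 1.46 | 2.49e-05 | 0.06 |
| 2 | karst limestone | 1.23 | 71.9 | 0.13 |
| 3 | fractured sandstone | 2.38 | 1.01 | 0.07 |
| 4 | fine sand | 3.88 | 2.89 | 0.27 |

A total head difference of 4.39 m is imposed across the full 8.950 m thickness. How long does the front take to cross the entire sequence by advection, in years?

With flow normal to the layers, continuity requires the same specific discharge q through every layer.
Σ(b_i/K_i) = 1.46/2.49e-05 + 1.23/71.9 + 2.38/1.01 + 3.88/2.89 = 58638 d.
q = Δh / Σ(b_i/K_i) = 4.39 / 58638 = 7.487e-05 m/day.
In each layer the seepage velocity is v_i = q/n_i, so the layer transit time is t_i = b_i·n_i / q:
  layer 1 (clay): t_1 = 1.46 × 0.06 / 7.487e-05 = 1170 d
  layer 2 (karst limestone): t_2 = 1.23 × 0.13 / 7.487e-05 = 2136 d
  layer 3 (fractured sandstone): t_3 = 2.38 × 0.07 / 7.487e-05 = 2225 d
  layer 4 (fine sand): t_4 = 3.88 × 0.27 / 7.487e-05 = 13993 d
Total t = Σ t_i = 19524 days = 53.45 years.

53.5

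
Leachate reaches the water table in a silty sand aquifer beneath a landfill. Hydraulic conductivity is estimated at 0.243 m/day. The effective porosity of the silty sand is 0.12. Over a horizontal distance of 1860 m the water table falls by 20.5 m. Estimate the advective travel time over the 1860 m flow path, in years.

Hydraulic gradient i = Δh / L = 20.5 / 1860 = 0.01102.
Darcy flux q = K · i = 0.2430 × 0.01102 = 0.002678 m/day.
Seepage velocity v = q / n_e = 0.002678 / 0.12 = 0.02232 m/day.
Travel time t = L / v = 1860 / 0.02232 = 83339 days = 228.2 years.

228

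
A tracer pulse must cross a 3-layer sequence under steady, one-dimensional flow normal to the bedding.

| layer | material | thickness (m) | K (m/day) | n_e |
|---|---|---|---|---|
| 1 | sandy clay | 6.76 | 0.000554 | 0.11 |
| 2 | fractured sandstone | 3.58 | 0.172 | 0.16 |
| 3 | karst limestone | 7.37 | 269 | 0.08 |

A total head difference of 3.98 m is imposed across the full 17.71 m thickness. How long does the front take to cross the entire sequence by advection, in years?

With flow normal to the layers, continuity requires the same specific discharge q through every layer.
Σ(b_i/K_i) = 6.76/0.000554 + 3.58/0.172 + 7.37/269 = 12223 d.
q = Δh / Σ(b_i/K_i) = 3.98 / 12223 = 0.0003256 m/day.
In each layer the seepage velocity is v_i = q/n_i, so the layer transit time is t_i = b_i·n_i / q:
  layer 1 (sandy clay): t_1 = 6.76 × 0.11 / 0.0003256 = 2284 d
  layer 2 (fractured sandstone): t_2 = 3.58 × 0.16 / 0.0003256 = 1759 d
  layer 3 (karst limestone): t_3 = 7.37 × 0.08 / 0.0003256 = 1811 d
Total t = Σ t_i = 5854 days = 16.03 years.

16.0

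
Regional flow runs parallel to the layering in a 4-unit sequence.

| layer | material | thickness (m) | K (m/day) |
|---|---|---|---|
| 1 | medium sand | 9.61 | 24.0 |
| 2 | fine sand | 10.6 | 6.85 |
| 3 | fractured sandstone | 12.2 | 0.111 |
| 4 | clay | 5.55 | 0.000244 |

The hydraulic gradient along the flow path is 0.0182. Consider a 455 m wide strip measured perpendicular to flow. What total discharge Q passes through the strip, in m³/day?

Flow is parallel to layering, so each bed carries its own Darcy discharge and the transmissivities add.
Σ(K_i·b_i) = 24.0×9.61 + 6.85×10.6 + 0.111×12.2 + 0.000244×5.55 = 304.6 m²/day.
Hydraulic gradient i = 0.0182.
Q = Σ(K_i·b_i) · W · i = 304.6 × 455 × 0.01820 = 2522 m³/day.

2520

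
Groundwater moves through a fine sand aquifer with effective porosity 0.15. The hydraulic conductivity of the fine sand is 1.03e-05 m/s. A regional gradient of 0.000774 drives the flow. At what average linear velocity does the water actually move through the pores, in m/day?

Convert K: 1.03e-05 m/s × 86400 = 0.8899 m/day.
Hydraulic gradient i = 0.000774.
Darcy flux q = K · i = 0.8899 × 0.0007740 = 0.0006888 m/day.
Seepage velocity v = q / n_e = 0.0006888 / 0.15 = 0.004592 m/day.

0.00459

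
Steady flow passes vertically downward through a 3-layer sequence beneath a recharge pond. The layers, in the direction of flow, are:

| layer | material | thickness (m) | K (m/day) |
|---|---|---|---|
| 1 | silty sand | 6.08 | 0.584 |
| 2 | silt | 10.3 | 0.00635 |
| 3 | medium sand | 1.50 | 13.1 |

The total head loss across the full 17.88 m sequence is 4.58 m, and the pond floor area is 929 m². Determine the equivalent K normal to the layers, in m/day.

Flow is perpendicular to layering, so the layers act in series and the equivalent K is the thickness-weighted harmonic mean.
Total thickness L = 6.08 + 10.3 + 1.50 = 17.88 m.
Σ(b_i/K_i) = 6.08/0.584 + 10.3/0.00635 + 1.50/13.1 = 1633 d.
K_eq = L / Σ(b_i/K_i) = 17.88 / 1633 = 0.01095 m/day.

0.0110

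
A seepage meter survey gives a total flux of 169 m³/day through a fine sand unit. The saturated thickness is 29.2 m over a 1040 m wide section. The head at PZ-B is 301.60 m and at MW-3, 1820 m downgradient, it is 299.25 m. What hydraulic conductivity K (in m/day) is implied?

Cross-sectional area A = 1040 × 29.2 = 30368 m².
Hydraulic gradient i = (301.60 − 299.25) / 1820 = 2.35 / 1820 = 0.001291.
From Q = K·A·i, K = Q / (A·i) = 169 / (30368 × 0.001291) = 4.310 m/day.

4.31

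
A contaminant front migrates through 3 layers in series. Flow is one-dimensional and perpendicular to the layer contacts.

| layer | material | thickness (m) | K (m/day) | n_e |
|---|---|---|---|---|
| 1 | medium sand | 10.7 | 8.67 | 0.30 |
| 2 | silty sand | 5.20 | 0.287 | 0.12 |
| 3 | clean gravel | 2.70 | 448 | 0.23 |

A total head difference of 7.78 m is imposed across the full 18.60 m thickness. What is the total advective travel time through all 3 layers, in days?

With flow normal to the layers, continuity requires the same specific discharge q through every layer.
Σ(b_i/K_i) = 10.7/8.67 + 5.20/0.287 + 2.70/448 = 19.36 d.
q = Δh / Σ(b_i/K_i) = 7.78 / 19.36 = 0.4019 m/day.
In each layer the seepage velocity is v_i = q/n_i, so the layer transit time is t_i = b_i·n_i / q:
  layer 1 (medium sand): t_1 = 10.7 × 0.30 / 0.4019 = 7.987 d
  layer 2 (silty sand): t_2 = 5.20 × 0.12 / 0.4019 = 1.553 d
  layer 3 (clean gravel): t_3 = 2.70 × 0.23 / 0.4019 = 1.545 d
Total t = Σ t_i = 11.09 days.

11.1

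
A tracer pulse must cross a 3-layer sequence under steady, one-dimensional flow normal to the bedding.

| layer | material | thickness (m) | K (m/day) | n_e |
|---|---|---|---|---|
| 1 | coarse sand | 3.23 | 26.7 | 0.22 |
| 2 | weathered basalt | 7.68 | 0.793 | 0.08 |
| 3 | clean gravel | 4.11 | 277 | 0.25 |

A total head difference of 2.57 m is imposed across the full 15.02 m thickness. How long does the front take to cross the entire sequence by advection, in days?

With flow normal to the layers, continuity requires the same specific discharge q through every layer.
Σ(b_i/K_i) = 3.23/26.7 + 7.68/0.793 + 4.11/277 = 9.821 d.
q = Δh / Σ(b_i/K_i) = 2.57 / 9.821 = 0.2617 m/day.
In each layer the seepage velocity is v_i = q/n_i, so the layer transit time is t_i = b_i·n_i / q:
  layer 1 (coarse sand): t_1 = 3.23 × 0.22 / 0.2617 = 2.715 d
  layer 2 (weathered basalt): t_2 = 7.68 × 0.08 / 0.2617 = 2.348 d
  layer 3 (clean gravel): t_3 = 4.11 × 0.25 / 0.2617 = 3.926 d
Total t = Σ t_i = 8.989 days.

8.99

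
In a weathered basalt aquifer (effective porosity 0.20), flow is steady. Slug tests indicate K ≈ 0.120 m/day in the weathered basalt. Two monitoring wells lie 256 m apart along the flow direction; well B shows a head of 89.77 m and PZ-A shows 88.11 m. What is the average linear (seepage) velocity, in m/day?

Hydraulic gradient i = (89.77 − 88.11) / 256 = 1.66 / 256 = 0.006484.
Darcy flux q = K · i = 0.1200 × 0.006484 = 0.0007781 m/day.
Seepage velocity v = q / n_e = 0.0007781 / 0.20 = 0.003891 m/day.

0.00389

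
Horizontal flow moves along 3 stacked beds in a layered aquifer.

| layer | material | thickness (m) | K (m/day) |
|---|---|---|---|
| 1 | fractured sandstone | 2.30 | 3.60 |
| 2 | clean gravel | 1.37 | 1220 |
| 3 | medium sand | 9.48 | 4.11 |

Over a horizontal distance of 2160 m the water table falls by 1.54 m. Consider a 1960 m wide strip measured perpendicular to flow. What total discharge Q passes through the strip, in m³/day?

Flow is parallel to layering, so each bed carries its own Darcy discharge and the transmissivities add.
Σ(K_i·b_i) = 3.60×2.30 + 1220×1.37 + 4.11×9.48 = 1719 m²/day.
Hydraulic gradient i = Δh / L = 1.54 / 2160 = 0.0007130.
Q = Σ(K_i·b_i) · W · i = 1719 × 1960 × 0.0007130 = 2402 m³/day.

2400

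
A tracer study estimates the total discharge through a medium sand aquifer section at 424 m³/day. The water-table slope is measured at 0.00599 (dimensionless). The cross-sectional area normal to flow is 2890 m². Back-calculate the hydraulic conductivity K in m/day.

Hydraulic gradient i = 0.00599.
From Q = K·A·i, K = Q / (A·i) = 424 / (2890 × 0.005990) = 24.49 m/day.

24.5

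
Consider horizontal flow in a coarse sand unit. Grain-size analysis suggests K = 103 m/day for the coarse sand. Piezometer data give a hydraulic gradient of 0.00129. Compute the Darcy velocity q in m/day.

0.133

Hydraulic gradient i = 0.00129.
Specific discharge q = K · i = 103.0 × 0.001290 = 0.1329 m/day.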